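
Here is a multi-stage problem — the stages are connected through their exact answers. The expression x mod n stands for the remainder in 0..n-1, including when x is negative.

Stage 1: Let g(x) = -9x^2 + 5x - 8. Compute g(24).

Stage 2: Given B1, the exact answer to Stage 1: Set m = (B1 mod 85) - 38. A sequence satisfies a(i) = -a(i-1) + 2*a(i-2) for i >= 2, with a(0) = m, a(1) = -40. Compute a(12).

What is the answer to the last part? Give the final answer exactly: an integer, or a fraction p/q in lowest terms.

Stage 1: -9*(24)^2 + 5*(24)^1 - 8 = (-5184) + (120) + (-8) = -5072; answer -5072
Stage 2: B1 = -5072; m = -10; a(2) = -1*(-40) + 2*(-10) = 20; iterating: a(2)=20, a(3)=-100, a(4)=140, a(5)=-340, a(6)=620, a(7)=-1300, a(8)=2540, a(9)=-5140, a(10)=10220, a(11)=-20500, a(12)=40940; answer 40940

40940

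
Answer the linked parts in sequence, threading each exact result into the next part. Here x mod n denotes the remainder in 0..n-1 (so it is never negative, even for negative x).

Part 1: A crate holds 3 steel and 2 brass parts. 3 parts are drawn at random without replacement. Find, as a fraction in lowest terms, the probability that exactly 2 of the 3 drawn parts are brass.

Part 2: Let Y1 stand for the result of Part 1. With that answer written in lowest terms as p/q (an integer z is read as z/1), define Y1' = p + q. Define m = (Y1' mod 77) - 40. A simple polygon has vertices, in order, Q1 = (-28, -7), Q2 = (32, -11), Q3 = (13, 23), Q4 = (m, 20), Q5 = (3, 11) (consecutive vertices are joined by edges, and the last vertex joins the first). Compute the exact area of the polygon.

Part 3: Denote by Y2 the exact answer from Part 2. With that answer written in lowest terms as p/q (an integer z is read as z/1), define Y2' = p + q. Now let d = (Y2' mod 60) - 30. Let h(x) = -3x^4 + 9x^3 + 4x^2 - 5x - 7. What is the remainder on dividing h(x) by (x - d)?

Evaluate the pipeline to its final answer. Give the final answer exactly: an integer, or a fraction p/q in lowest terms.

23

Part 1: total draws C(5,3) = 10; favorable C(2,2)*C(3,1) = 3; P = 3/10; answer 3/10
Part 2: Y1 = 3/10; threaded value p + q = 13; m = -27; cross terms: (-28*-11 - 32*-7)=532, (32*23 - 13*-11)=879, (13*20 - -27*23)=881, (-27*11 - 3*20)=-357, (3*-7 - -28*11)=287; twice the area = |2222| = 2222; area = 1111; answer 1111
Part 3: Y2 = 1111; threaded value p + q = 1112; d = 2; remainder = value at the root: -3*(2)^4 + 9*(2)^3 + 4*(2)^2 - 5*(2)^1 - 7 = (-48) + (72) + (16) + (-10) + (-7) = 23; answer 23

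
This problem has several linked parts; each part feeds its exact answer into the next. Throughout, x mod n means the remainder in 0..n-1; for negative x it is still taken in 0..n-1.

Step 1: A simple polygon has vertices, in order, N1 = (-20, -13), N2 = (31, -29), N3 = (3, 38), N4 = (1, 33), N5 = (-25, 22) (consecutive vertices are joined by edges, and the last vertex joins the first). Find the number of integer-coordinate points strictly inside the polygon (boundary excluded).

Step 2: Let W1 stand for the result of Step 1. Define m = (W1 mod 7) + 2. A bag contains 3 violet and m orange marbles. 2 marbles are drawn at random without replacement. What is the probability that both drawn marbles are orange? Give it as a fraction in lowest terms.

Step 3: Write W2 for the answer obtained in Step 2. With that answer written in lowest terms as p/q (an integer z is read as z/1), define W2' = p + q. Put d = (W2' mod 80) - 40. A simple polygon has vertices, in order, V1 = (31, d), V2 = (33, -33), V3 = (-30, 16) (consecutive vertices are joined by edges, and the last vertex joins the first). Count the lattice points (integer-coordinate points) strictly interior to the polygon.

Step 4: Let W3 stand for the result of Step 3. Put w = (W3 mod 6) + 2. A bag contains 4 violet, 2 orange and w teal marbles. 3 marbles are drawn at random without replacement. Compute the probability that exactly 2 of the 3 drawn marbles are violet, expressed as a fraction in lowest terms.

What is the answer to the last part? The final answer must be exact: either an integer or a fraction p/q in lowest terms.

12/55

Step 1: cross terms: (-20*-29 - 31*-13)=983, (31*38 - 3*-29)=1265, (3*33 - 1*38)=61, (1*22 - -25*33)=847, (-25*-13 - -20*22)=765; twice the area = |3921| = 3921; area = 3921/2; boundary points = 1 + 1 + 1 + 1 + 5 = 9; strictly interior points = area - boundary/2 + 1 = 1957; answer 1957
Step 2: W1 = 1957; m = 6; total draws C(9,2) = 36; favorable C(6,2) = 15; P = 5/12; answer 5/12
Step 3: W2 = 5/12; threaded value p + q = 17; d = -23; cross terms: (31*-33 - 33*-23)=-264, (33*16 - -30*-33)=-462, (-30*-23 - 31*16)=194; twice the area = |-532| = 532; area = 266; boundary points = 2 + 7 + 1 = 10; strictly interior points = area - boundary/2 + 1 = 262; answer 262
Step 4: W3 = 262; w = 6; total draws C(12,3) = 220; favorable C(4,2)*C(8,1) = 48; P = 12/55; answer 12/55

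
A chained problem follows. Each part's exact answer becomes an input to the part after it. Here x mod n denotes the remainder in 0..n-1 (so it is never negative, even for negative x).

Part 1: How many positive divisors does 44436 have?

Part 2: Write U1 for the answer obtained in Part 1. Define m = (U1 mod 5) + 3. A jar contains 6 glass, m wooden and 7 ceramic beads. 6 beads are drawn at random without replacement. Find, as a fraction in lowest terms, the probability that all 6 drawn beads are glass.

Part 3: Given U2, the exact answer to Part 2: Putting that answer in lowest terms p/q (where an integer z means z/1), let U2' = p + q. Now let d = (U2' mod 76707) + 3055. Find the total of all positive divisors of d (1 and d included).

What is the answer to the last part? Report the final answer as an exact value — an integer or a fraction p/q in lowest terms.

Part 1: 44436 = 2^2 * 3 * 7 * 23^2; number of divisors = (2+1) * (1+1) * (1+1) * (2+1) = 36; answer 36
Part 2: U1 = 36; m = 4; total draws C(17,6) = 12376; favorable C(6,6) = 1; P = 1/12376; answer 1/12376
Part 3: U2 = 1/12376; threaded value p + q = 12377; d = 15432; 15432 = 2^3 * 3 * 643; sigma = (1 + 2 + 4 + 8) * (1 + 3) * (1 + 643) = 15 * 4 * 644 = 38640; answer 38640

38640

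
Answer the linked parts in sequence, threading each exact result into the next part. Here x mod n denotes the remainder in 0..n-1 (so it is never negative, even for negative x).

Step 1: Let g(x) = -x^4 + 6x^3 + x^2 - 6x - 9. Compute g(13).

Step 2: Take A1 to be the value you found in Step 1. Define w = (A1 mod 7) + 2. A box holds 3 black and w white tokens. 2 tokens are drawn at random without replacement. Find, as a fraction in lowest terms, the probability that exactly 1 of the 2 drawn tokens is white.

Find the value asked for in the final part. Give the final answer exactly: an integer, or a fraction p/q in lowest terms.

7/15

Step 1: -1*(13)^4 + 6*(13)^3 + 1*(13)^2 - 6*(13)^1 - 9 = (-28561) + (13182) + (169) + (-78) + (-9) = -15297; answer -15297
Step 2: A1 = -15297; w = 7; total draws C(10,2) = 45; favorable C(7,1)*C(3,1) = 21; P = 7/15; answer 7/15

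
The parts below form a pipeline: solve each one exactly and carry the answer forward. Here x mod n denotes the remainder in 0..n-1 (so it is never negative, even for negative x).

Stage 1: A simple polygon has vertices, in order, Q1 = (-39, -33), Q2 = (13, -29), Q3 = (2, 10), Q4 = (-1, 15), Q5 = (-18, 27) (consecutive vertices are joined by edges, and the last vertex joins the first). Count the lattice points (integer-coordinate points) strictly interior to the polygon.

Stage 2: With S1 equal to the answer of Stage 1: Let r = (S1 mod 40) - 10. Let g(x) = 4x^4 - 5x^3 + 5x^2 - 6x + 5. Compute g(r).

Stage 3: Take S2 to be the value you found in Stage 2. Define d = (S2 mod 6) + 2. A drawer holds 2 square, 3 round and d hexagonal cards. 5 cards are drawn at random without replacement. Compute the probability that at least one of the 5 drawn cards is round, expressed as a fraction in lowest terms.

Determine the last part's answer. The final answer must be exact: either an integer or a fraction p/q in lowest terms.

11/12

Stage 1: cross terms: (-39*-29 - 13*-33)=1560, (13*10 - 2*-29)=188, (2*15 - -1*10)=40, (-1*27 - -18*15)=243, (-18*-33 - -39*27)=1647; twice the area = |3678| = 3678; area = 1839; boundary points = 4 + 1 + 1 + 1 + 3 = 10; strictly interior points = area - boundary/2 + 1 = 1835; answer 1835
Stage 2: S1 = 1835; r = 25; 4*(25)^4 - 5*(25)^3 + 5*(25)^2 - 6*(25)^1 + 5 = (1562500) + (-78125) + (3125) + (-150) + (5) = 1487355; answer 1487355
Stage 3: S2 = 1487355; d = 5; total draws C(10,5) = 252; complement C(7,5) = 21; favorable 252 - 21 = 231; P = 11/12; answer 11/12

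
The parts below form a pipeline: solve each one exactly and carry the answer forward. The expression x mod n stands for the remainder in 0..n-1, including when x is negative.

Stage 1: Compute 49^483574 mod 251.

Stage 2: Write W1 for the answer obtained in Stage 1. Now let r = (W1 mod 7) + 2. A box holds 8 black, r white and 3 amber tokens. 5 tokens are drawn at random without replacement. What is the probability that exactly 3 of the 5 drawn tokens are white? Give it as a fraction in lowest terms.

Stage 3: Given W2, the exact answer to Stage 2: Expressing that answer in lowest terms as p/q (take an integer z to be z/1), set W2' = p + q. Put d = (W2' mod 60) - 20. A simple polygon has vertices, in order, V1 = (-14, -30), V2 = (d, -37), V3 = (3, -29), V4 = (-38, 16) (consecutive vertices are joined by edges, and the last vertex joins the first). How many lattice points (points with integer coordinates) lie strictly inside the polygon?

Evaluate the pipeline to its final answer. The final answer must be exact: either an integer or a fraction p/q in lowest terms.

458

Stage 1: squarings mod 251: 49^1=49, 49^2=142, 49^4=84, 49^8=28, 49^16=31, 49^32=208, 49^64=92, 49^128=181, 49^256=131, 49^512=93, 49^1024=115, 49^2048=173, 49^4096=60, 49^8192=86, 49^16384=117, 49^32768=135, 49^65536=153, 49^131072=66, 49^262144=89; 49^483574 = 49^2 * 49^4 * 49^16 * 49^32 * 49^64 * 49^128 * 49^8192 * 49^16384 * 49^65536 * 49^131072 * 49^262144 = 85 (mod 251); answer 85
Stage 2: W1 = 85; r = 3; total draws C(14,5) = 2002; favorable C(3,3)*C(11,2) = 55; P = 5/182; answer 5/182
Stage 3: W2 = 5/182; threaded value p + q = 187; d = -13; cross terms: (-14*-37 - -13*-30)=128, (-13*-29 - 3*-37)=488, (3*16 - -38*-29)=-1054, (-38*-30 - -14*16)=1364; twice the area = |926| = 926; area = 463; boundary points = 1 + 8 + 1 + 2 = 12; strictly interior points = area - boundary/2 + 1 = 458; answer 458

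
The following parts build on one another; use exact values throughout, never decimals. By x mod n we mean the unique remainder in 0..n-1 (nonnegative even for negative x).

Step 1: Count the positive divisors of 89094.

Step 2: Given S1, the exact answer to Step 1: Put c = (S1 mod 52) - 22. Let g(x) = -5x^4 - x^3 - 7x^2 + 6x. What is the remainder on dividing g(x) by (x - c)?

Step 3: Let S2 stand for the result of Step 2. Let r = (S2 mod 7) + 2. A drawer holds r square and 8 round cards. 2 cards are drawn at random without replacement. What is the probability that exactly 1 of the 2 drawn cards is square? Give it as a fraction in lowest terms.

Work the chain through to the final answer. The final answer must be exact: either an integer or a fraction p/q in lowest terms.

16/45

Step 1: 89094 = 2 * 3 * 31 * 479; number of divisors = (1+1) * (1+1) * (1+1) * (1+1) = 16; answer 16
Step 2: S1 = 16; c = -6; remainder = value at the root: -5*(-6)^4 - 1*(-6)^3 - 7*(-6)^2 + 6*(-6)^1 = (-6480) + (216) + (-252) + (-36) = -6552; answer -6552
Step 3: S2 = -6552; r = 2; total draws C(10,2) = 45; favorable C(2,1)*C(8,1) = 16; P = 16/45; answer 16/45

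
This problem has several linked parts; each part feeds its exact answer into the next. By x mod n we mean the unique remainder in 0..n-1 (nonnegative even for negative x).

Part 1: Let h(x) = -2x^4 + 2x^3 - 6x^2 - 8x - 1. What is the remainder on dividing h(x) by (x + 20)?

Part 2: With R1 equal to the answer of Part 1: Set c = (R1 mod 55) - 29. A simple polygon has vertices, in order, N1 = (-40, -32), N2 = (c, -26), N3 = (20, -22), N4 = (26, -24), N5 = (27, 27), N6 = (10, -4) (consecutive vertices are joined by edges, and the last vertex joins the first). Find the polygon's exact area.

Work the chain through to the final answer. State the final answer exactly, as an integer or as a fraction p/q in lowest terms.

972

Part 1: remainder = value at the root: -2*(-20)^4 + 2*(-20)^3 - 6*(-20)^2 - 8*(-20)^1 - 1 = (-320000) + (-16000) + (-2400) + (160) + (-1) = -338241; answer -338241
Part 2: R1 = -338241; c = -20; cross terms: (-40*-26 - -20*-32)=400, (-20*-22 - 20*-26)=960, (20*-24 - 26*-22)=92, (26*27 - 27*-24)=1350, (27*-4 - 10*27)=-378, (10*-32 - -40*-4)=-480; twice the area = |1944| = 1944; area = 972; answer 972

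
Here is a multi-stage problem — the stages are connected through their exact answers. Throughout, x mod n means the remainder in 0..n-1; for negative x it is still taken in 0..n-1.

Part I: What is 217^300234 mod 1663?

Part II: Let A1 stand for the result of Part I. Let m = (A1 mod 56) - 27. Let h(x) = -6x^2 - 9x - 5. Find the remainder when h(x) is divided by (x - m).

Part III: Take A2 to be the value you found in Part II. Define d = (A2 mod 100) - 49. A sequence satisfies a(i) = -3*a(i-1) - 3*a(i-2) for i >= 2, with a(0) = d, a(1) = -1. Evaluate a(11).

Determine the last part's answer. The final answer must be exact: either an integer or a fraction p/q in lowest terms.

Part I: squarings mod 1663: 217^1=217, 217^2=525, 217^4=1230, 217^8=1233, 217^16=307, 217^32=1121, 217^64=1076, 217^128=328, 217^256=1152, 217^512=30, 217^1024=900, 217^2048=119, 217^4096=857, 217^8192=1066, 217^16384=527, 217^32768=8, 217^65536=64, 217^131072=770, 217^262144=872; 217^300234 = 217^2 * 217^8 * 217^64 * 217^128 * 217^1024 * 217^4096 * 217^32768 * 217^262144 = 404 (mod 1663); answer 404
Part II: A1 = 404; m = -15; remainder = value at the root: -6*(-15)^2 - 9*(-15)^1 - 5 = (-1350) + (135) + (-5) = -1220; answer -1220
Part III: A2 = -1220; d = 31; a(2) = -3*(-1) - 3*(31) = -90; iterating: a(2)=-90, a(3)=273, a(4)=-549, a(5)=828, a(6)=-837, a(7)=27, a(8)=2430, a(9)=-7371, a(10)=14823, a(11)=-22356; answer -22356

-22356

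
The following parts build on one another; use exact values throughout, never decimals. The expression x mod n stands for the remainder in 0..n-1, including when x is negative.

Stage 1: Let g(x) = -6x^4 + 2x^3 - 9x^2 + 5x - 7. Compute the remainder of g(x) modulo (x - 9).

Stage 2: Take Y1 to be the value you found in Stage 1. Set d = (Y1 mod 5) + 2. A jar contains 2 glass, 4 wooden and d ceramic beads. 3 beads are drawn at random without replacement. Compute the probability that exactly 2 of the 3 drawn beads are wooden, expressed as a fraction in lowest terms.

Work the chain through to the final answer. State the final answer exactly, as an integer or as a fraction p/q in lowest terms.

Stage 1: remainder = value at the root: -6*(9)^4 + 2*(9)^3 - 9*(9)^2 + 5*(9)^1 - 7 = (-39366) + (1458) + (-729) + (45) + (-7) = -38599; answer -38599
Stage 2: Y1 = -38599; d = 3; total draws C(9,3) = 84; favorable C(4,2)*C(5,1) = 30; P = 5/14; answer 5/14

5/14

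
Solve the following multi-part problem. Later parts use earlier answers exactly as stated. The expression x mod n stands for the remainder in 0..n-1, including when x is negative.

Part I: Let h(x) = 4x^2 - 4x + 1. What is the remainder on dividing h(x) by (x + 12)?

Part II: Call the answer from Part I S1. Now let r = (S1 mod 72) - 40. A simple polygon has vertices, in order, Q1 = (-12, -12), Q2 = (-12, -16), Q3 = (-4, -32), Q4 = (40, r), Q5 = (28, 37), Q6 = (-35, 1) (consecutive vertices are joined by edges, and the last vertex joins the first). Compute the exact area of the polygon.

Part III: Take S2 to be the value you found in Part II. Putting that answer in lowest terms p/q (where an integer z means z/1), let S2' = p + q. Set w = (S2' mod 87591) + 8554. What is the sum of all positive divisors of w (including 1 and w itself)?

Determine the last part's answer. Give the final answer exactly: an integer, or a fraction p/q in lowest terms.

13152

Part I: remainder = value at the root: 4*(-12)^2 - 4*(-12)^1 + 1 = (576) + (48) + (1) = 625; answer 625
Part II: S1 = 625; r = 9; cross terms: (-12*-16 - -12*-12)=48, (-12*-32 - -4*-16)=320, (-4*9 - 40*-32)=1244, (40*37 - 28*9)=1228, (28*1 - -35*37)=1323, (-35*-12 - -12*1)=432; twice the area = |4595| = 4595; area = 4595/2; answer 4595/2
Part III: S2 = 4595/2; threaded value p + q = 4597; w = 13151; 13151 is prime, so its only divisors are 1 and 13151; sigma = 1 + 13151 = 13152; answer 13152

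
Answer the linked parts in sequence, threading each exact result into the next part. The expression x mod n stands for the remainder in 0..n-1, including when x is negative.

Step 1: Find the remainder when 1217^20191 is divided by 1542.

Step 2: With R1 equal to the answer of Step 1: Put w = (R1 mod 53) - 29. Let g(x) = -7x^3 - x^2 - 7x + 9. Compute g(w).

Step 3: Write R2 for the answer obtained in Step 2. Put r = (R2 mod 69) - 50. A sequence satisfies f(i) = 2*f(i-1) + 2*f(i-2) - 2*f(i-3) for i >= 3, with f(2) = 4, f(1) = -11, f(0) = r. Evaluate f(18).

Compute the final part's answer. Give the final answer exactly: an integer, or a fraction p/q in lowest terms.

-27543680

Step 1: squarings mod 1542: 1217^1=1217, 1217^2=769, 1217^4=775, 1217^8=787, 1217^16=1027, 1217^32=1, 1217^64=1, 1217^128=1, 1217^256=1, 1217^512=1, 1217^1024=1, 1217^2048=1, 1217^4096=1, 1217^8192=1, 1217^16384=1; 1217^20191 = 1217^1 * 1217^2 * 1217^4 * 1217^8 * 1217^16 * 1217^64 * 1217^128 * 1217^512 * 1217^1024 * 1217^2048 * 1217^16384 = 1319 (mod 1542); answer 1319
Step 2: R1 = 1319; w = 18; -7*(18)^3 - 1*(18)^2 - 7*(18)^1 + 9 = (-40824) + (-324) + (-126) + (9) = -41265; answer -41265
Step 3: R2 = -41265; r = 16; f(3) = 2*(4) + 2*(-11) - 2*(16) = -46; iterating: f(3)=-46, f(4)=-62, f(5)=-224, f(6)=-480, f(7)=-1284, f(8)=-3080, f(9)=-7768, f(10)=-19128, f(11)=-47632, f(12)=-117984, f(13)=-292976, f(14)=-726656, f(15)=-1803296, f(16)=-4473952, f(17)=-11101184, f(18)=-27543680; answer -27543680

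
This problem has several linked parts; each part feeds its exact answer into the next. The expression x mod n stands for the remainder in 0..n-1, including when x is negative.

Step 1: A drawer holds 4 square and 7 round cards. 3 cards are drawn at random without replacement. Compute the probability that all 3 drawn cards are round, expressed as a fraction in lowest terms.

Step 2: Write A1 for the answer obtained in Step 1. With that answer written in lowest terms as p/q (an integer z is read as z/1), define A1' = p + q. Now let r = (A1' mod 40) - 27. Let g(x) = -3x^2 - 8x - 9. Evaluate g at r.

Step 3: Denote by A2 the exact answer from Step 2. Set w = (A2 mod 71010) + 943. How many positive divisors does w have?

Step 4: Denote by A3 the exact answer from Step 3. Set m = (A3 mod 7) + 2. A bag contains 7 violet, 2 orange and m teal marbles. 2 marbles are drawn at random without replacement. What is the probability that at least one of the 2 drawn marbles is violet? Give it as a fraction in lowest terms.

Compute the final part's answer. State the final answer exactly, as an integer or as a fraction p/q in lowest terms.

Step 1: total draws C(11,3) = 165; favorable C(7,3) = 35; P = 7/33; answer 7/33
Step 2: A1 = 7/33; threaded value p + q = 40; r = -27; -3*(-27)^2 - 8*(-27)^1 - 9 = (-2187) + (216) + (-9) = -1980; answer -1980
Step 3: A2 = -1980; w = 69973; 69973 = 167 * 419; number of divisors = (1+1) * (1+1) = 4; answer 4
Step 4: A3 = 4; m = 6; total draws C(15,2) = 105; complement C(8,2) = 28; favorable 105 - 28 = 77; P = 11/15; answer 11/15

11/15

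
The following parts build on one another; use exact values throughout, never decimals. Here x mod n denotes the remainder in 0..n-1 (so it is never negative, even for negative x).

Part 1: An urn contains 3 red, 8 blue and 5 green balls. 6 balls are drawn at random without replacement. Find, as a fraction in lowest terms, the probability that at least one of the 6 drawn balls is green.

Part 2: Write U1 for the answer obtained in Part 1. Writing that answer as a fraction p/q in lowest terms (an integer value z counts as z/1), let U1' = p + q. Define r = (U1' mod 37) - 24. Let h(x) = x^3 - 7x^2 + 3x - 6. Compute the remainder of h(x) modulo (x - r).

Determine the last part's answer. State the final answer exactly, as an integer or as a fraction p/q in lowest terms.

Part 1: total draws C(16,6) = 8008; complement C(11,6) = 462; favorable 8008 - 462 = 7546; P = 49/52; answer 49/52
Part 2: U1 = 49/52; threaded value p + q = 101; r = 3; remainder = value at the root: 1*(3)^3 - 7*(3)^2 + 3*(3)^1 - 6 = (27) + (-63) + (9) + (-6) = -33; answer -33

-33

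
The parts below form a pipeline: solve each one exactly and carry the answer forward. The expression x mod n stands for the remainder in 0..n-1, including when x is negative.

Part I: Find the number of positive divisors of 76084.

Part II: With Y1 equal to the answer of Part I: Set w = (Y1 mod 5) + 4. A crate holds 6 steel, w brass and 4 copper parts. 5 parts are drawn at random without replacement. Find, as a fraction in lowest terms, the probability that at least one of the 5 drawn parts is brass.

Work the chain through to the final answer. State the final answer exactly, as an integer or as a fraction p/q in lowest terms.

Part I: 76084 = 2^2 * 23 * 827; number of divisors = (2+1) * (1+1) * (1+1) = 12; answer 12
Part II: Y1 = 12; w = 6; total draws C(16,5) = 4368; complement C(10,5) = 252; favorable 4368 - 252 = 4116; P = 49/52; answer 49/52

49/52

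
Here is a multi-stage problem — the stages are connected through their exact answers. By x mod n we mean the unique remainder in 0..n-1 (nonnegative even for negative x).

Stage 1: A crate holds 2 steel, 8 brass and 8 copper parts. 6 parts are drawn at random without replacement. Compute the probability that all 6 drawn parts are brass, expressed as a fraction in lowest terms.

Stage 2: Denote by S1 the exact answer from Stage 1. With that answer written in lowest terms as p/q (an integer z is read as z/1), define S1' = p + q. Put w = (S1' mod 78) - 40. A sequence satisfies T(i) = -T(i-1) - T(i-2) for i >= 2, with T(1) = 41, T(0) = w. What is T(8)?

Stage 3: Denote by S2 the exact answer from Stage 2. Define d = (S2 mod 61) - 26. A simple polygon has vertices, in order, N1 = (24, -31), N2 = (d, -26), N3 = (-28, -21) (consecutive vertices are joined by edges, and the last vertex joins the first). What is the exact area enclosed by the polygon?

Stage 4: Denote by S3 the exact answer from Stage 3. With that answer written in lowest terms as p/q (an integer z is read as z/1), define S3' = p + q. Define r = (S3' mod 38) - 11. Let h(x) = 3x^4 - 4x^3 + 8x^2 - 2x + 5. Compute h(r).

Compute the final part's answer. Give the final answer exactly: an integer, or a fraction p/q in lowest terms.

26785

Stage 1: total draws C(18,6) = 18564; favorable C(8,6) = 28; P = 1/663; answer 1/663
Stage 2: S1 = 1/663; threaded value p + q = 664; w = 0; T(2) = -1*(41) - 1*(0) = -41; iterating: T(2)=-41, T(3)=0, T(4)=41, T(5)=-41, T(6)=0, T(7)=41, T(8)=-41; answer -41
Stage 3: S2 = -41; d = -6; cross terms: (24*-26 - -6*-31)=-810, (-6*-21 - -28*-26)=-602, (-28*-31 - 24*-21)=1372; twice the area = |-40| = 40; area = 20; answer 20
Stage 4: S3 = 20; threaded value p + q = 21; r = 10; 3*(10)^4 - 4*(10)^3 + 8*(10)^2 - 2*(10)^1 + 5 = (30000) + (-4000) + (800) + (-20) + (5) = 26785; answer 26785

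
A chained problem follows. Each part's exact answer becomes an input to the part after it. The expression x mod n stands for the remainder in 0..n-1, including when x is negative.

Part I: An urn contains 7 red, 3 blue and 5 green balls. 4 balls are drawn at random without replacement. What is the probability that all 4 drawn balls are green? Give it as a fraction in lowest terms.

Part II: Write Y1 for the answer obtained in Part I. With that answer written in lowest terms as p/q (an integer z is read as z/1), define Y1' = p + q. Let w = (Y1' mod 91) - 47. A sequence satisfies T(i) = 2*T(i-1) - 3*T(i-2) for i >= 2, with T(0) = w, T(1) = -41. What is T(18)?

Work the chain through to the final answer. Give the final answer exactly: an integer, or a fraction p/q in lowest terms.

5768

Part I: total draws C(15,4) = 1365; favorable C(5,4) = 5; P = 1/273; answer 1/273
Part II: Y1 = 1/273; threaded value p + q = 274; w = -46; T(2) = 2*(-41) - 3*(-46) = 56; iterating: T(2)=56, T(3)=235, T(4)=302, T(5)=-101, T(6)=-1108, T(7)=-1913, T(8)=-502, T(9)=4735, T(10)=10976, T(11)=7747, T(12)=-17434, T(13)=-58109, T(14)=-63916, T(15)=46495, T(16)=284738, T(17)=429991, T(18)=5768; answer 5768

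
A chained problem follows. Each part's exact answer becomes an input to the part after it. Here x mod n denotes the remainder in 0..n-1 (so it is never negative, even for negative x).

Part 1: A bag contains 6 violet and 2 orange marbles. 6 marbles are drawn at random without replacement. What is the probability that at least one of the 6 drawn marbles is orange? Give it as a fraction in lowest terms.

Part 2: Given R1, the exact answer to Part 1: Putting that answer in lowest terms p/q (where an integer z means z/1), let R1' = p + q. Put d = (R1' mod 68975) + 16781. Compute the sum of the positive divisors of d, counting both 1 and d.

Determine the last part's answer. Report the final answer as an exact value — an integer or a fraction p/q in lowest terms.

41664

Part 1: total draws C(8,6) = 28; complement C(6,6) = 1; favorable 28 - 1 = 27; P = 27/28; answer 27/28
Part 2: R1 = 27/28; threaded value p + q = 55; d = 16836; 16836 = 2^2 * 3 * 23 * 61; sigma = (1 + 2 + 4) * (1 + 3) * (1 + 23) * (1 + 61) = 7 * 4 * 24 * 62 = 41664; answer 41664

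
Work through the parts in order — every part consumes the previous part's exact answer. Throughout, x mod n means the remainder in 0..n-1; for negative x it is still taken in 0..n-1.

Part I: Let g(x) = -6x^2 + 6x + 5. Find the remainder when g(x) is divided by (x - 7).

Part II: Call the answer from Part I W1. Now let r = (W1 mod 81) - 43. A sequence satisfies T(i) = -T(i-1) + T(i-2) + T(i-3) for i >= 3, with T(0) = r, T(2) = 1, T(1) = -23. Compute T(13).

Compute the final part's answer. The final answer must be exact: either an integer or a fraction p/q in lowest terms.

175

Part I: remainder = value at the root: -6*(7)^2 + 6*(7)^1 + 5 = (-294) + (42) + (5) = -247; answer -247
Part II: W1 = -247; r = 34; T(3) = -1*(1) + 1*(-23) + 1*(34) = 10; iterating: T(3)=10, T(4)=-32, T(5)=43, T(6)=-65, T(7)=76, T(8)=-98, T(9)=109, T(10)=-131, T(11)=142, T(12)=-164, T(13)=175; answer 175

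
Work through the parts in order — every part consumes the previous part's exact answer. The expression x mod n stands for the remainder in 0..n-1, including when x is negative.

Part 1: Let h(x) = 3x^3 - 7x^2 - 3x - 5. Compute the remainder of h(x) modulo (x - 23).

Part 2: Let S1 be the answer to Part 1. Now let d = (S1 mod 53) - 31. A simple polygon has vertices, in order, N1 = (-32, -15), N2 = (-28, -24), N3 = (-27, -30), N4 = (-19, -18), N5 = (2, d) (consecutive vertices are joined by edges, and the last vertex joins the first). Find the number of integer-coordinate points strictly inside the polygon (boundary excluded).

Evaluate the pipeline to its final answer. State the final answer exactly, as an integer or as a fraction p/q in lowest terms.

Part 1: remainder = value at the root: 3*(23)^3 - 7*(23)^2 - 3*(23)^1 - 5 = (36501) + (-3703) + (-69) + (-5) = 32724; answer 32724
Part 2: S1 = 32724; d = -8; cross terms: (-32*-24 - -28*-15)=348, (-28*-30 - -27*-24)=192, (-27*-18 - -19*-30)=-84, (-19*-8 - 2*-18)=188, (2*-15 - -32*-8)=-286; twice the area = |358| = 358; area = 179; boundary points = 1 + 1 + 4 + 1 + 1 = 8; strictly interior points = area - boundary/2 + 1 = 176; answer 176

176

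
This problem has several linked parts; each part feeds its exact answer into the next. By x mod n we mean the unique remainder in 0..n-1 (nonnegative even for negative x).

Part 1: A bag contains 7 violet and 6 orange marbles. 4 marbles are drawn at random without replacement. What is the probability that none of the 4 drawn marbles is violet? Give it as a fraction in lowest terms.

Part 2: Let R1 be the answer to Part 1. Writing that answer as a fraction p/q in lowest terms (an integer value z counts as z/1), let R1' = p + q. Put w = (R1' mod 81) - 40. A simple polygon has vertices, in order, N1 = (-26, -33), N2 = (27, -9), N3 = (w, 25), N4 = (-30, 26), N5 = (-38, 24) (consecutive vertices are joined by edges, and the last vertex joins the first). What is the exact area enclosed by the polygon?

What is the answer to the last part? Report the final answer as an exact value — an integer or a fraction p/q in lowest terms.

Part 1: total draws C(13,4) = 715; favorable C(6,4) = 15; P = 3/143; answer 3/143
Part 2: R1 = 3/143; threaded value p + q = 146; w = 25; cross terms: (-26*-9 - 27*-33)=1125, (27*25 - 25*-9)=900, (25*26 - -30*25)=1400, (-30*24 - -38*26)=268, (-38*-33 - -26*24)=1878; twice the area = |5571| = 5571; area = 5571/2; answer 5571/2

5571/2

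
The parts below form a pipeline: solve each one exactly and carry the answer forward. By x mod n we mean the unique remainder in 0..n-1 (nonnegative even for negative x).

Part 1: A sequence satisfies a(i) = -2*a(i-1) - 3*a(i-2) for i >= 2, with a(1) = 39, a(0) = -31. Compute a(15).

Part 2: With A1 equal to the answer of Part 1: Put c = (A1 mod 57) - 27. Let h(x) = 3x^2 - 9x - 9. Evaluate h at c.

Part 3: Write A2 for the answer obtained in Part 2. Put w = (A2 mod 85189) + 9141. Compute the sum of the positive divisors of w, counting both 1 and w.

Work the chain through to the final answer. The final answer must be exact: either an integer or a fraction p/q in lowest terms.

24552

Part 1: a(2) = -2*(39) - 3*(-31) = 15; iterating: a(2)=15, a(3)=-147, a(4)=249, a(5)=-57, a(6)=-633, a(7)=1437, a(8)=-975, a(9)=-2361, a(10)=7647, a(11)=-8211, a(12)=-6519, a(13)=37671, a(14)=-55785, a(15)=-1443; answer -1443
Part 2: A1 = -1443; c = 12; 3*(12)^2 - 9*(12)^1 - 9 = (432) + (-108) + (-9) = 315; answer 315
Part 3: A2 = 315; w = 9456; 9456 = 2^4 * 3 * 197; sigma = (1 + 2 + 4 + 8 + 16) * (1 + 3) * (1 + 197) = 31 * 4 * 198 = 24552; answer 24552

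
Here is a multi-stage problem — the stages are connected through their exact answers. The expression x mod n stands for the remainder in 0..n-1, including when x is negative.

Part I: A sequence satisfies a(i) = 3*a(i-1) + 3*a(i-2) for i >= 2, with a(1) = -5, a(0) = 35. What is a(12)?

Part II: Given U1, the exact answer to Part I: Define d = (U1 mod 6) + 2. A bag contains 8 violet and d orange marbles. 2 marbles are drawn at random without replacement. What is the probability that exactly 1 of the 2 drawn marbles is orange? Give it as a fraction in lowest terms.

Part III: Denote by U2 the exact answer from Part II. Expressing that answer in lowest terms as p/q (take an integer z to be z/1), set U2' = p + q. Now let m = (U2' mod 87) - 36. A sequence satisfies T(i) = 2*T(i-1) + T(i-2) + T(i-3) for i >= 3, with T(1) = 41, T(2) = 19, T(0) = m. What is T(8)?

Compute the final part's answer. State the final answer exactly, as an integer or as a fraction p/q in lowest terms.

Part I: a(2) = 3*(-5) + 3*(35) = 90; iterating: a(2)=90, a(3)=255, a(4)=1035, a(5)=3870, a(6)=14715, a(7)=55755, a(8)=211410, a(9)=801495, a(10)=3038715, a(11)=11520630, a(12)=43678035; answer 43678035
Part II: U1 = 43678035; d = 5; total draws C(13,2) = 78; favorable C(5,1)*C(8,1) = 40; P = 20/39; answer 20/39
Part III: U2 = 20/39; threaded value p + q = 59; m = 23; T(3) = 2*(19) + 1*(41) + 1*(23) = 102; iterating: T(3)=102, T(4)=264, T(5)=649, T(6)=1664, T(7)=4241, T(8)=10795; answer 10795

10795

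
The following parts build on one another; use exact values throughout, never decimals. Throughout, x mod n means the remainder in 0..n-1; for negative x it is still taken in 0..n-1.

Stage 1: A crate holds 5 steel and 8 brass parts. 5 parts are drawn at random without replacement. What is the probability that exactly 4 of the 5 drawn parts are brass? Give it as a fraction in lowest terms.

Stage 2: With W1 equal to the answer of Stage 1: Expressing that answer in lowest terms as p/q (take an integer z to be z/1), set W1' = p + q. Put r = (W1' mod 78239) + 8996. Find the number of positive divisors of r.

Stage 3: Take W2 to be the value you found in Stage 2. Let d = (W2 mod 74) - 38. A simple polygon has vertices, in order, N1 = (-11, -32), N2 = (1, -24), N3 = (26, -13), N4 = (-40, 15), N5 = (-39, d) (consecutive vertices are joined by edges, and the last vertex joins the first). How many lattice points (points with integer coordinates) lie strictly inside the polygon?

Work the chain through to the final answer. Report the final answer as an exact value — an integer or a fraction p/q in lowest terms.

Stage 1: total draws C(13,5) = 1287; favorable C(8,4)*C(5,1) = 350; P = 350/1287; answer 350/1287
Stage 2: W1 = 350/1287; threaded value p + q = 1637; r = 10633; 10633 = 7^3 * 31; number of divisors = (3+1) * (1+1) = 8; answer 8
Stage 3: W2 = 8; d = -30; cross terms: (-11*-24 - 1*-32)=296, (1*-13 - 26*-24)=611, (26*15 - -40*-13)=-130, (-40*-30 - -39*15)=1785, (-39*-32 - -11*-30)=918; twice the area = |3480| = 3480; area = 1740; boundary points = 4 + 1 + 2 + 1 + 2 = 10; strictly interior points = area - boundary/2 + 1 = 1736; answer 1736

1736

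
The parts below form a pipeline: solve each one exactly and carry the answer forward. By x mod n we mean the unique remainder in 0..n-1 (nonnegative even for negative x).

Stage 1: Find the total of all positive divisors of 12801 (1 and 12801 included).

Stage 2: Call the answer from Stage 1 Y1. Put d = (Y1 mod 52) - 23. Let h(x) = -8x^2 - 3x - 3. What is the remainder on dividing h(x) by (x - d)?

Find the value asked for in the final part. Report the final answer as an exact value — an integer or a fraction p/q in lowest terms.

-5078

Stage 1: 12801 = 3 * 17 * 251; sigma = (1 + 3) * (1 + 17) * (1 + 251) = 4 * 18 * 252 = 18144; answer 18144
Stage 2: Y1 = 18144; d = 25; remainder = value at the root: -8*(25)^2 - 3*(25)^1 - 3 = (-5000) + (-75) + (-3) = -5078; answer -5078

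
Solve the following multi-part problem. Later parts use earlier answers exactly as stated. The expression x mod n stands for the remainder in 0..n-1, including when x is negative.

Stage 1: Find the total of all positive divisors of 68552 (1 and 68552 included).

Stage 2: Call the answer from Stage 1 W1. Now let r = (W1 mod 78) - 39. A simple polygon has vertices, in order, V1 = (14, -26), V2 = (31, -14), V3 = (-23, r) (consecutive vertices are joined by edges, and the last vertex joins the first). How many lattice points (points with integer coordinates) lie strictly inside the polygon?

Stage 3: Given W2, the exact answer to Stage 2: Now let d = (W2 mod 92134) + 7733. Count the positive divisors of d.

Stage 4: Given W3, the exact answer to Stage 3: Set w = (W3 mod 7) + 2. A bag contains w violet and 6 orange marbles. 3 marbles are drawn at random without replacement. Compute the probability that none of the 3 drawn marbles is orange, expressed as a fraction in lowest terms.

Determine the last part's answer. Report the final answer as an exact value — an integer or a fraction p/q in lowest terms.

35/286

Stage 1: 68552 = 2^3 * 11 * 19 * 41; sigma = (1 + 2 + 4 + 8) * (1 + 11) * (1 + 19) * (1 + 41) = 15 * 12 * 20 * 42 = 151200; answer 151200
Stage 2: W1 = 151200; r = -3; cross terms: (14*-14 - 31*-26)=610, (31*-3 - -23*-14)=-415, (-23*-26 - 14*-3)=640; twice the area = |835| = 835; area = 835/2; boundary points = 1 + 1 + 1 = 3; strictly interior points = area - boundary/2 + 1 = 417; answer 417
Stage 3: W2 = 417; d = 8150; 8150 = 2 * 5^2 * 163; number of divisors = (1+1) * (2+1) * (1+1) = 12; answer 12
Stage 4: W3 = 12; w = 7; total draws C(13,3) = 286; favorable C(7,3) = 35; P = 35/286; answer 35/286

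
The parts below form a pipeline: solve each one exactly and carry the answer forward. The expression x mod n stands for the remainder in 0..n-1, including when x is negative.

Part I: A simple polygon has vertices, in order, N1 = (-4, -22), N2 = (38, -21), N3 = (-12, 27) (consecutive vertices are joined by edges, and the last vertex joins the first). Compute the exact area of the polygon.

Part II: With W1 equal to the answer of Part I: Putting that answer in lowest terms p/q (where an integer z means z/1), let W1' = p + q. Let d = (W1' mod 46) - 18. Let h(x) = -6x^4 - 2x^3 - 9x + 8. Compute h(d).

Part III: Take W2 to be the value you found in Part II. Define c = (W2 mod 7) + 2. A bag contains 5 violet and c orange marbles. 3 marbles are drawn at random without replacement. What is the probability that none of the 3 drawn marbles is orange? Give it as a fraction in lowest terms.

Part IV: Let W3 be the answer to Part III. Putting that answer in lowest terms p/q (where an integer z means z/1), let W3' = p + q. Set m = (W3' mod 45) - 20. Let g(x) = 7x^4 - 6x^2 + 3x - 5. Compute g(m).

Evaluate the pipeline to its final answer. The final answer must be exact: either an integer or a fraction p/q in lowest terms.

732829

Part I: cross terms: (-4*-21 - 38*-22)=920, (38*27 - -12*-21)=774, (-12*-22 - -4*27)=372; twice the area = |2066| = 2066; area = 1033; answer 1033
Part II: W1 = 1033; threaded value p + q = 1034; d = 4; -6*(4)^4 - 2*(4)^3 - 9*(4)^1 + 8 = (-1536) + (-128) + (-36) + (8) = -1692; answer -1692
Part III: W2 = -1692; c = 4; total draws C(9,3) = 84; favorable C(5,3) = 10; P = 5/42; answer 5/42
Part IV: W3 = 5/42; threaded value p + q = 47; m = -18; 7*(-18)^4 - 6*(-18)^2 + 3*(-18)^1 - 5 = (734832) + (-1944) + (-54) + (-5) = 732829; answer 732829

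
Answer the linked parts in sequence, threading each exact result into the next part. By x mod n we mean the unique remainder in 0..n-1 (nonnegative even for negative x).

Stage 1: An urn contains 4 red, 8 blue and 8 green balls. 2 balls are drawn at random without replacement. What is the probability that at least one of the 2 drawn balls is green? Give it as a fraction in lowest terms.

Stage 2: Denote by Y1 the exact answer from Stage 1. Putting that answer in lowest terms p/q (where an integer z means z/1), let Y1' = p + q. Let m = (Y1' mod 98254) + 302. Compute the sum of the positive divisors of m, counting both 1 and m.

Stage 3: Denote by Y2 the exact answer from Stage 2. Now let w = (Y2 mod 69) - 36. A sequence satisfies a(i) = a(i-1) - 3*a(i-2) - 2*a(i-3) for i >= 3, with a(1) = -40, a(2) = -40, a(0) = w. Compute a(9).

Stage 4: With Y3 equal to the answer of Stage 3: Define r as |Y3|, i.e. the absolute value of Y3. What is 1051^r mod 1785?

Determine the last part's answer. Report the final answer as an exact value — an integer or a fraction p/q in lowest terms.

Stage 1: total draws C(20,2) = 190; complement C(12,2) = 66; favorable 190 - 66 = 124; P = 62/95; answer 62/95
Stage 2: Y1 = 62/95; threaded value p + q = 157; m = 459; 459 = 3^3 * 17; sigma = (1 + 3 + 9 + 27) * (1 + 17) = 40 * 18 = 720; answer 720
Stage 3: Y2 = 720; w = -6; a(3) = 1*(-40) - 3*(-40) - 2*(-6) = 92; iterating: a(3)=92, a(4)=292, a(5)=96, a(6)=-964, a(7)=-1836, a(8)=864, a(9)=8300; answer 8300
Stage 4: Y3 = 8300; r = 8300; squarings mod 1785: 1051^1=1051, 1051^2=1471, 1051^4=421, 1051^8=526, 1051^16=1, 1051^32=1, 1051^64=1, 1051^128=1, 1051^256=1, 1051^512=1, 1051^1024=1, 1051^2048=1, 1051^4096=1, 1051^8192=1; 1051^8300 = 1051^4 * 1051^8 * 1051^32 * 1051^64 * 1051^8192 = 106 (mod 1785); answer 106

106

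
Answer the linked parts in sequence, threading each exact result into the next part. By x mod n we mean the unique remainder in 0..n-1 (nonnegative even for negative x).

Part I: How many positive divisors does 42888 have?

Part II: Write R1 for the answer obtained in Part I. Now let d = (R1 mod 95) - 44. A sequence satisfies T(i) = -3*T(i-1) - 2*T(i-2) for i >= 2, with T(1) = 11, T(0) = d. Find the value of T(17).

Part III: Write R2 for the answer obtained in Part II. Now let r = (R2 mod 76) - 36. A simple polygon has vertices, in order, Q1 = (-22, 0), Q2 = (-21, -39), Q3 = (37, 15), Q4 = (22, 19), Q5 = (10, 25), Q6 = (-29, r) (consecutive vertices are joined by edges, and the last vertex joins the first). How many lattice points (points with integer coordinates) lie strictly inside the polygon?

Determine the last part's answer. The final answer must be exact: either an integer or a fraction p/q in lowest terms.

Part I: 42888 = 2^3 * 3 * 1787; number of divisors = (3+1) * (1+1) * (1+1) = 16; answer 16
Part II: R1 = 16; d = -28; T(2) = -3*(11) - 2*(-28) = 23; iterating: T(2)=23, T(3)=-91, T(4)=227, T(5)=-499, T(6)=1043, T(7)=-2131, T(8)=4307, T(9)=-8659, T(10)=17363, T(11)=-34771, T(12)=69587, T(13)=-139219, T(14)=278483, T(15)=-557011, T(16)=1114067, T(17)=-2228179; answer -2228179
Part III: R2 = -2228179; r = 29; cross terms: (-22*-39 - -21*0)=858, (-21*15 - 37*-39)=1128, (37*19 - 22*15)=373, (22*25 - 10*19)=360, (10*29 - -29*25)=1015, (-29*0 - -22*29)=638; twice the area = |4372| = 4372; area = 2186; boundary points = 1 + 2 + 1 + 6 + 1 + 1 = 12; strictly interior points = area - boundary/2 + 1 = 2181; answer 2181

2181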